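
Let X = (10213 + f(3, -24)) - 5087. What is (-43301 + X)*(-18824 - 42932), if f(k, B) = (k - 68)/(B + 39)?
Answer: 7073408728/3 ≈ 2.3578e+9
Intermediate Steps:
f(k, B) = (-68 + k)/(39 + B)
X = 15365/3 (X = (10213 + (-68 + 3)/(39 - 24)) - 5087 = (10213 - 65/15) - 5087 = (10213 + (1/15)*(-65)) - 5087 = (10213 - 13/3) - 5087 = 30626/3 - 5087 = 15365/3 ≈ 5121.7)
(-43301 + X)*(-18824 - 42932) = (-43301 + 15365/3)*(-18824 - 42932) = -114538/3*(-61756) = 7073408728/3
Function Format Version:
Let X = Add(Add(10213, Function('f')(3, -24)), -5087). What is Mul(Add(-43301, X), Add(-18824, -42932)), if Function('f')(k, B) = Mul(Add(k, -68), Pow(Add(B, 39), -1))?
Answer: Rational(7073408728, 3) ≈ 2.3578e+9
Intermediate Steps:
Function('f')(k, B) = Mul(Pow(Add(39, B), -1), Add(-68, k)) (Function('f')(k, B) = Mul(Add(-68, k), Pow(Add(39, B), -1)) = Mul(Pow(Add(39, B), -1), Add(-68, k)))
X = Rational(15365, 3) (X = Add(Add(10213, Mul(Pow(Add(39, -24), -1), Add(-68, 3))), -5087) = Add(Add(10213, Mul(Pow(15, -1), -65)), -5087) = Add(Add(10213, Mul(Rational(1, 15), -65)), -5087) = Add(Add(10213, Rational(-13, 3)), -5087) = Add(Rational(30626, 3), -5087) = Rational(15365, 3) ≈ 5121.7)
Mul(Add(-43301, X), Add(-18824, -42932)) = Mul(Add(-43301, Rational(15365, 3)), Add(-18824, -42932)) = Mul(Rational(-114538, 3), -61756) = Rational(7073408728, 3)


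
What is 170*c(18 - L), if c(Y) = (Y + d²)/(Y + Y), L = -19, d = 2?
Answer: 3485/37 ≈ 94.189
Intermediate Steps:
c(Y) = (4 + Y)/(2*Y) (c(Y) = (Y + 2²)/(Y + Y) = (Y + 4)/((2*Y)) = (4 + Y)*(1/(2*Y)) = (4 + Y)/(2*Y))
170*c(18 - L) = 170*((4 + (18 - 1*(-19)))/(2*(18 - 1*(-19)))) = 170*((4 + (18 + 19))/(2*(18 + 19))) = 170*((½)*(4 + 37)/37) = 170*((½)*(1/37)*41) = 170*(41/74) = 3485/37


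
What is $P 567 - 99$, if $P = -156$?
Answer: $-88551$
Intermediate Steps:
$P 567 - 99 = \left(-156\right) 567 - 99 = -88452 - 99 = -88551$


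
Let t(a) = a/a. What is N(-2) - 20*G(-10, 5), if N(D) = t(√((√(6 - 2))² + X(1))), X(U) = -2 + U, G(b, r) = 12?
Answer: -239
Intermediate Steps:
t(a) = 1
N(D) = 1
N(-2) - 20*G(-10, 5) = 1 - 20*12 = 1 - 240 = -239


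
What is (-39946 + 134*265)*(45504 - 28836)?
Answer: -73939248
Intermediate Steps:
(-39946 + 134*265)*(45504 - 28836) = (-39946 + 35510)*16668 = -4436*16668 = -73939248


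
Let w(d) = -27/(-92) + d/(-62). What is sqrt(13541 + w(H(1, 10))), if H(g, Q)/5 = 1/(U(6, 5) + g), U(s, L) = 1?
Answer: sqrt(27535813302)/1426 ≈ 116.37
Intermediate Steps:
H(g, Q) = 5/(1 + g)
w(d) = 27/92 - d/62 (w(d) = -27*(-1/92) + d*(-1/62) = 27/92 - d/62)
sqrt(13541 + w(H(1, 10))) = sqrt(13541 + (27/92 - 5/(62*(1 + 1)))) = sqrt(13541 + (27/92 - 5/(62*2))) = sqrt(13541 + (27/92 - 1/62*5/2)) = sqrt(13541 + (27/92 - 5/124)) = sqrt(13541 + 361/1426) = sqrt(19309827/1426) = sqrt(27535813302)/1426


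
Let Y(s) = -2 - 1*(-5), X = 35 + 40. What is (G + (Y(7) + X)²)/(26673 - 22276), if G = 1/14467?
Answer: 88017229/63611399 ≈ 1.3837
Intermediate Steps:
X = 75
Y(s) = 3 (Y(s) = -2 + 5 = 3)
G = 1/14467 ≈ 6.9123e-5
(G + (Y(7) + X)²)/(26673 - 22276) = (1/14467 + (3 + 75)²)/(26673 - 22276) = (1/14467 + 78²)/4397 = (1/14467 + 6084)*(1/4397) = (88017229/14467)*(1/4397) = 88017229/63611399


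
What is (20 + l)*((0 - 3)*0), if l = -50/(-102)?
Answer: 0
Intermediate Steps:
l = 25/51 (l = -50*(-1/102) = 25/51 ≈ 0.49020)
(20 + l)*((0 - 3)*0) = (20 + 25/51)*((0 - 3)*0) = 1045*(-3*0)/51 = (1045/51)*0 = 0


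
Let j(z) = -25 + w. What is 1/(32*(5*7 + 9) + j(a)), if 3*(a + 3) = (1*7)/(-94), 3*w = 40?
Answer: 3/4189 ≈ 0.00071616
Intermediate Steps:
w = 40/3 (w = (1/3)*40 = 40/3 ≈ 13.333)
a = -853/282 (a = -3 + ((1*7)/(-94))/3 = -3 + (7*(-1/94))/3 = -3 + (1/3)*(-7/94) = -3 - 7/282 = -853/282 ≈ -3.0248)
j(z) = -35/3 (j(z) = -25 + 40/3 = -35/3)
1/(32*(5*7 + 9) + j(a)) = 1/(32*(5*7 + 9) - 35/3) = 1/(32*(35 + 9) - 35/3) = 1/(32*44 - 35/3) = 1/(1408 - 35/3) = 1/(4189/3) = 3/4189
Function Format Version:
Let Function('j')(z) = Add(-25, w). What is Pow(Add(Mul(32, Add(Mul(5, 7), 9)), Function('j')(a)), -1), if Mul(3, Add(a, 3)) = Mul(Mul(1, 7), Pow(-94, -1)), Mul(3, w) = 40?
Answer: Rational(3, 4189) ≈ 0.00071616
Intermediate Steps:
w = Rational(40, 3) (w = Mul(Rational(1, 3), 40) = Rational(40, 3) ≈ 13.333)
a = Rational(-853, 282) (a = Add(-3, Mul(Rational(1, 3), Mul(Mul(1, 7), Pow(-94, -1)))) = Add(-3, Mul(Rational(1, 3), Mul(7, Rational(-1, 94)))) = Add(-3, Mul(Rational(1, 3), Rational(-7, 94))) = Add(-3, Rational(-7, 282)) = Rational(-853, 282) ≈ -3.0248)
Function('j')(z) = Rational(-35, 3) (Function('j')(z) = Add(-25, Rational(40, 3)) = Rational(-35, 3))
Pow(Add(Mul(32, Add(Mul(5, 7), 9)), Function('j')(a)), -1) = Pow(Add(Mul(32, Add(Mul(5, 7), 9)), Rational(-35, 3)), -1) = Pow(Add(Mul(32, Add(35, 9)), Rational(-35, 3)), -1) = Pow(Add(Mul(32, 44), Rational(-35, 3)), -1) = Pow(Add(1408, Rational(-35, 3)), -1) = Pow(Rational(4189, 3), -1) = Rational(3, 4189)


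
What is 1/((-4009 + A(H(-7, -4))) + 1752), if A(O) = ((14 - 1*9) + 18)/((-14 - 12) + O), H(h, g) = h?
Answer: -33/74504 ≈ -0.00044293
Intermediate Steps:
A(O) = 23/(-26 + O) (A(O) = ((14 - 9) + 18)/(-26 + O) = (5 + 18)/(-26 + O) = 23/(-26 + O))
1/((-4009 + A(H(-7, -4))) + 1752) = 1/((-4009 + 23/(-26 - 7)) + 1752) = 1/((-4009 + 23/(-33)) + 1752) = 1/((-4009 + 23*(-1/33)) + 1752) = 1/((-4009 - 23/33) + 1752) = 1/(-132320/33 + 1752) = 1/(-74504/33) = -33/74504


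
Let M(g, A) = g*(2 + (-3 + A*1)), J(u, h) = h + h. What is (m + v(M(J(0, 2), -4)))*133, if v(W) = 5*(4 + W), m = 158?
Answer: 10374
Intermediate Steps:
J(u, h) = 2*h
M(g, A) = g*(-1 + A) (M(g, A) = g*(2 + (-3 + A)) = g*(-1 + A))
v(W) = 20 + 5*W
(m + v(M(J(0, 2), -4)))*133 = (158 + (20 + 5*((2*2)*(-1 - 4))))*133 = (158 + (20 + 5*(4*(-5))))*133 = (158 + (20 + 5*(-20)))*133 = (158 + (20 - 100))*133 = (158 - 80)*133 = 78*133 = 10374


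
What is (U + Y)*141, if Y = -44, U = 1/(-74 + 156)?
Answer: -508587/82 ≈ -6202.3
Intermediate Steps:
U = 1/82 ≈ 0.012195
(U + Y)*141 = (1/82 - 44)*141 = -3607/82*141 = -508587/82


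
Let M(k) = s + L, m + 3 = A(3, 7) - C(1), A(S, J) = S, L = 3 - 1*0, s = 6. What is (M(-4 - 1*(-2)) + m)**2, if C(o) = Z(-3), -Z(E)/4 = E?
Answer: 9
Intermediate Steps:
Z(E) = -4*E
L = 3 (L = 3 + 0 = 3)
C(o) = 12 (C(o) = -4*(-3) = 12)
m = -12 (m = -3 + (3 - 1*12) = -3 + (3 - 12) = -3 - 9 = -12)
M(k) = 9 (M(k) = 6 + 3 = 9)
(M(-4 - 1*(-2)) + m)**2 = (9 - 12)**2 = (-3)**2 = 9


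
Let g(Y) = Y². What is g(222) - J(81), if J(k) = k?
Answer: 49203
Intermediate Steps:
g(222) - J(81) = 222² - 1*81 = 49284 - 81 = 49203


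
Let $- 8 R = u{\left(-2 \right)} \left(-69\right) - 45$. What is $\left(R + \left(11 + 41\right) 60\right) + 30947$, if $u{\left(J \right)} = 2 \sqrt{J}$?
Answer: $\frac{272581}{8} + \frac{69 i \sqrt{2}}{4} \approx 34073.0 + 24.395 i$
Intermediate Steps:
$R = \frac{45}{8} + \frac{69 i \sqrt{2}}{4}$ ($R = - \frac{2 \sqrt{-2} \left(-69\right) - 45}{8} = - \frac{2 i \sqrt{2} \left(-69\right) - 45}{8} = - \frac{- 138 i \sqrt{2} - 45}{8} = - \frac{-45 - 138 i \sqrt{2}}{8} = \frac{45}{8} + \frac{69 i \sqrt{2}}{4} \approx 5.625 + 24.395 i$)
$\left(R + \left(11 + 41\right) 60\right) + 30947 = \left(\left(\frac{45}{8} + \frac{69 i \sqrt{2}}{4}\right) + \left(11 + 41\right) 60\right) + 30947 = \left(\left(\frac{45}{8} + \frac{69 i \sqrt{2}}{4}\right) + 52 \cdot 60\right) + 30947 = \left(\left(\frac{45}{8} + \frac{69 i \sqrt{2}}{4}\right) + 3120\right) + 30947 = \left(\frac{25005}{8} + \frac{69 i \sqrt{2}}{4}\right) + 30947 = \frac{272581}{8} + \frac{69 i \sqrt{2}}{4}$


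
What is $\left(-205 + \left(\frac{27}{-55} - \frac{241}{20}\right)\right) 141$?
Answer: $- \frac{6748119}{220} \approx -30673.0$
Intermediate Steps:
$\left(-205 + \left(\frac{27}{-55} - \frac{241}{20}\right)\right) 141 = \left(-205 + \left(27 \left(- \frac{1}{55}\right) - \frac{241}{20}\right)\right) 141 = \left(-205 - \frac{2759}{220}\right) 141 = \left(- \frac{47859}{220}\right) 141 = - \frac{6748119}{220}$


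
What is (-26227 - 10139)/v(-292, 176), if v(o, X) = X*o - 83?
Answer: 1254/1775 ≈ 0.70648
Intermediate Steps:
v(o, X) = -83 + X*o
(-26227 - 10139)/v(-292, 176) = (-26227 - 10139)/(-83 + 176*(-292)) = -36366/(-83 - 51392) = -36366/(-51475) = -36366*(-1/51475) = 1254/1775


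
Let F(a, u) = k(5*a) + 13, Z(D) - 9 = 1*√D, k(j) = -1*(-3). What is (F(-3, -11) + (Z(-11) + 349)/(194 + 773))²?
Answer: (15830 + I*√11)²/935089 ≈ 267.98 + 0.11229*I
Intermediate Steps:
k(j) = 3
Z(D) = 9 + √D (Z(D) = 9 + 1*√D = 9 + √D)
F(a, u) = 16 (F(a, u) = 3 + 13 = 16)
(F(-3, -11) + (Z(-11) + 349)/(194 + 773))² = (16 + ((9 + √(-11)) + 349)/(194 + 773))² = (16 + ((9 + I*√11) + 349)/967)² = (16 + (358 + I*√11)*(1/967))² = (16 + (358/967 + I*√11/967))² = (15830/967 + I*√11/967)²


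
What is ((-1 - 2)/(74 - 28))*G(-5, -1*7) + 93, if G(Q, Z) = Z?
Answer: 4299/46 ≈ 93.457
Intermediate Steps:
((-1 - 2)/(74 - 28))*G(-5, -1*7) + 93 = ((-1 - 2)/(74 - 28))*(-1*7) + 93 = -3/46*(-7) + 93 = 21/46 + 93 = 4299/46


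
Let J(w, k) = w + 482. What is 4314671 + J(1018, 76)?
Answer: 4316171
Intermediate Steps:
J(w, k) = 482 + w
4314671 + J(1018, 76) = 4314671 + (482 + 1018) = 4314671 + 1500 = 4316171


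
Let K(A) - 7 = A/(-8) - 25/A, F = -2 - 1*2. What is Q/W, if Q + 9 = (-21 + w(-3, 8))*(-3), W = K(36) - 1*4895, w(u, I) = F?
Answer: -2376/176155 ≈ -0.013488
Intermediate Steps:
F = -4 (F = -2 - 2 = -4)
K(A) = 7 - 25/A - A/8 (K(A) = 7 + (A/(-8) - 25/A) = 7 + (A*(-⅛) - 25/A) = 7 + (-A/8 - 25/A) = 7 + (-25/A - A/8) = 7 - 25/A - A/8)
w(u, I) = -4
W = -176155/36 (W = (7 - 25/36 - ⅛*36) - 1*4895 = (7 - 25*1/36 - 9/2) - 4895 = (7 - 25/36 - 9/2) - 4895 = 65/36 - 4895 = -176155/36 ≈ -4893.2)
Q = 66 (Q = -9 + (-21 - 4)*(-3) = -9 - 25*(-3) = -9 + 75 = 66)
Q/W = 66/(-176155/36) = 66*(-36/176155) = -2376/176155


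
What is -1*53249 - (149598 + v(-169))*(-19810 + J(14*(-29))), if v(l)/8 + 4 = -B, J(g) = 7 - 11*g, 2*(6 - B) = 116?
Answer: 2300220685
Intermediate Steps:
B = -52 (B = 6 - ½*116 = 6 - 58 = -52)
v(l) = 384 (v(l) = -32 + 8*(-1*(-52)) = -32 + 8*52 = -32 + 416 = 384)
-1*53249 - (149598 + v(-169))*(-19810 + J(14*(-29))) = -1*53249 - (149598 + 384)*(-19810 + (7 - 154*(-29))) = -53249 - 149982*(-19810 + (7 - 11*(-406))) = -53249 - 149982*(-19810 + (7 + 4466)) = -53249 - 149982*(-19810 + 4473) = -53249 - 149982*(-15337) = -53249 - 1*(-2300273934) = -53249 + 2300273934 = 2300220685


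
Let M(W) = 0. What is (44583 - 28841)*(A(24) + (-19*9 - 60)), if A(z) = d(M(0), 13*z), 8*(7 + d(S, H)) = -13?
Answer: -15088707/4 ≈ -3.7722e+6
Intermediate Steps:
d(S, H) = -69/8 (d(S, H) = -7 + (1/8)*(-13) = -7 - 13/8 = -69/8)
A(z) = -69/8
(44583 - 28841)*(A(24) + (-19*9 - 60)) = (44583 - 28841)*(-69/8 + (-19*9 - 60)) = 15742*(-69/8 + (-171 - 60)) = 15742*(-69/8 - 231) = 15742*(-1917/8) = -15088707/4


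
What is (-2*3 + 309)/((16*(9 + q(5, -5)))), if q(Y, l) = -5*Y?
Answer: -303/256 ≈ -1.1836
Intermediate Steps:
(-2*3 + 309)/((16*(9 + q(5, -5)))) = (-2*3 + 309)/((16*(9 - 5*5))) = (-6 + 309)/((16*(9 - 25))) = 303/((16*(-16))) = 303/(-256) = 303*(-1/256) = -303/256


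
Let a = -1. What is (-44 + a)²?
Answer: 2025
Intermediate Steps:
(-44 + a)² = (-44 - 1)² = (-45)² = 2025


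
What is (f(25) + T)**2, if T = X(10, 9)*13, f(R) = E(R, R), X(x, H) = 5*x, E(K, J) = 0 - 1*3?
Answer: 418609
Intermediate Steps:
E(K, J) = -3 (E(K, J) = 0 - 3 = -3)
f(R) = -3
T = 650 (T = (5*10)*13 = 50*13 = 650)
(f(25) + T)**2 = (-3 + 650)**2 = 647**2 = 418609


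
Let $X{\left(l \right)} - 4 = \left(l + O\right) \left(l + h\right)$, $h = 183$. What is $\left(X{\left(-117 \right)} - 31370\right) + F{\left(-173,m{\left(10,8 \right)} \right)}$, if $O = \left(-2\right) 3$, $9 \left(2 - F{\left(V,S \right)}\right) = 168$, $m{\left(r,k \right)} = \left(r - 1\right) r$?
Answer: $- \frac{118502}{3} \approx -39501.0$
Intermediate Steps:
$m{\left(r,k \right)} = r \left(-1 + r\right)$ ($m{\left(r,k \right)} = \left(r - 1\right) r = \left(-1 + r\right) r = r \left(-1 + r\right)$)
$F{\left(V,S \right)} = - \frac{50}{3}$ ($F{\left(V,S \right)} = 2 - \frac{56}{3} = - \frac{50}{3}$)
$O = -6$
$X{\left(l \right)} = 4 + \left(-6 + l\right) \left(183 + l\right)$ ($X{\left(l \right)} = 4 + \left(l - 6\right) \left(l + 183\right) = 4 + \left(-6 + l\right) \left(183 + l\right)$)
$\left(X{\left(-117 \right)} - 31370\right) + F{\left(-173,m{\left(10,8 \right)} \right)} = \left(\left(-1094 + \left(-117\right)^{2} + 177 \left(-117\right)\right) - 31370\right) - \frac{50}{3} = \left(\left(-1094 + 13689 - 20709\right) - 31370\right) - \frac{50}{3} = \left(-8114 - 31370\right) - \frac{50}{3} = -39484 - \frac{50}{3} = - \frac{118502}{3}$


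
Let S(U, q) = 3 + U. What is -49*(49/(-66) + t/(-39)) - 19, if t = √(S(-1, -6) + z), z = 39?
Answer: 1147/66 + 49*√41/39 ≈ 25.424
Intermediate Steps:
t = √41 (t = √((3 - 1) + 39) = √(2 + 39) = √41 ≈ 6.4031)
-49*(49/(-66) + t/(-39)) - 19 = -49*(49/(-66) + √41/(-39)) - 19 = -49*(49*(-1/66) + √41*(-1/39)) - 19 = -49*(-49/66 - √41/39) - 19 = (2401/66 + 49*√41/39) - 19 = 1147/66 + 49*√41/39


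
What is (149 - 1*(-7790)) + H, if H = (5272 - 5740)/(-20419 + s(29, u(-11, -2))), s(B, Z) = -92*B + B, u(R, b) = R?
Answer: 10169885/1281 ≈ 7939.0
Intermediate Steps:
s(B, Z) = -91*B
H = 26/1281 (H = (5272 - 5740)/(-20419 - 91*29) = -468/(-20419 - 2639) = -468/(-23058) = -468*(-1/23058) = 26/1281 ≈ 0.020297)
(149 - 1*(-7790)) + H = (149 - 1*(-7790)) + 26/1281 = (149 + 7790) + 26/1281 = 7939 + 26/1281 = 10169885/1281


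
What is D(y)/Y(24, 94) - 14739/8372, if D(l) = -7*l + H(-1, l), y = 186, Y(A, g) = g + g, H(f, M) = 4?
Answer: -3409447/393484 ≈ -8.6648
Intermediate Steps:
Y(A, g) = 2*g
D(l) = 4 - 7*l (D(l) = -7*l + 4 = 4 - 7*l)
D(y)/Y(24, 94) - 14739/8372 = (4 - 7*186)/((2*94)) - 14739/8372 = (4 - 1302)/188 - 14739*1/8372 = -1298*1/188 - 14739/8372 = -649/94 - 14739/8372 = -3409447/393484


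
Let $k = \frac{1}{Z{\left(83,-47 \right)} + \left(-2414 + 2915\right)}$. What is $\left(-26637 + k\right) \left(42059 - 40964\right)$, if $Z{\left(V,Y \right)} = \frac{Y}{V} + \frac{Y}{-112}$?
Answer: $- \frac{135801985437375}{4655933} \approx -2.9168 \cdot 10^{7}$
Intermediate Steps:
$Z{\left(V,Y \right)} = - \frac{Y}{112} + \frac{Y}{V}$ ($Z{\left(V,Y \right)} = \frac{Y}{V} + Y \left(- \frac{1}{112}\right) = \frac{Y}{V} - \frac{Y}{112} = - \frac{Y}{112} + \frac{Y}{V}$)
$k = \frac{9296}{4655933}$ ($k = \frac{1}{\left(\left(- \frac{1}{112}\right) \left(-47\right) - \frac{47}{83}\right) + \left(-2414 + 2915\right)} = \frac{1}{\left(\frac{47}{112} - \frac{47}{83}\right) + 501} = \frac{1}{- \frac{1363}{9296} + 501} = \frac{1}{\frac{4655933}{9296}} = \frac{9296}{4655933} \approx 0.0019966$)
$\left(-26637 + k\right) \left(42059 - 40964\right) = \left(-26637 + \frac{9296}{4655933}\right) \left(42059 - 40964\right) = \left(- \frac{124020078025}{4655933}\right) 1095 = - \frac{135801985437375}{4655933}$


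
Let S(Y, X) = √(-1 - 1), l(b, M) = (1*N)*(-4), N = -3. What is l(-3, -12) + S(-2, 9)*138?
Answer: 12 + 138*I*√2 ≈ 12.0 + 195.16*I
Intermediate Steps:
l(b, M) = 12 (l(b, M) = (1*(-3))*(-4) = -3*(-4) = 12)
S(Y, X) = I*√2 (S(Y, X) = √(-2) = I*√2)
l(-3, -12) + S(-2, 9)*138 = 12 + (I*√2)*138 = 12 + 138*I*√2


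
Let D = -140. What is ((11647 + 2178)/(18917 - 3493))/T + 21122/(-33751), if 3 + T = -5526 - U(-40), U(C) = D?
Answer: -1756125895767/2805380959936 ≈ -0.62599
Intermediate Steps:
U(C) = -140
T = -5389 (T = -3 + (-5526 - 1*(-140)) = -3 + (-5526 + 140) = -3 - 5386 = -5389)
((11647 + 2178)/(18917 - 3493))/T + 21122/(-33751) = ((11647 + 2178)/(18917 - 3493))/(-5389) + 21122/(-33751) = (13825/15424)*(-1/5389) + 21122*(-1/33751) = (13825*(1/15424))*(-1/5389) - 21122/33751 = (13825/15424)*(-1/5389) - 21122/33751 = -13825/83119936 - 21122/33751 = -1756125895767/2805380959936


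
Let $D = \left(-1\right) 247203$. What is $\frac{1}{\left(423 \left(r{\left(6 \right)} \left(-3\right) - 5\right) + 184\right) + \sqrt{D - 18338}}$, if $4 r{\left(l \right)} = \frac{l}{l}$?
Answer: $- \frac{35972}{85122705} - \frac{16 i \sqrt{265541}}{85122705} \approx -0.00042259 - 9.6859 \cdot 10^{-5} i$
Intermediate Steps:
$D = -247203$
$r{\left(l \right)} = \frac{1}{4}$ ($r{\left(l \right)} = \frac{l \frac{1}{l}}{4} = \frac{1}{4} \cdot 1 = \frac{1}{4}$)
$\frac{1}{\left(423 \left(r{\left(6 \right)} \left(-3\right) - 5\right) + 184\right) + \sqrt{D - 18338}} = \frac{1}{\left(423 \left(\frac{1}{4} \left(-3\right) - 5\right) + 184\right) + \sqrt{-247203 - 18338}} = \frac{1}{\left(423 \left(- \frac{3}{4} - 5\right) + 184\right) + \sqrt{-265541}} = \frac{1}{\left(423 \left(- \frac{23}{4}\right) + 184\right) + i \sqrt{265541}} = \frac{1}{\left(- \frac{9729}{4} + 184\right) + i \sqrt{265541}} = \frac{1}{- \frac{8993}{4} + i \sqrt{265541}}$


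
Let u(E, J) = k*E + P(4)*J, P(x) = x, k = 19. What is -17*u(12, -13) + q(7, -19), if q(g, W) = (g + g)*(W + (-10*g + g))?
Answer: -4140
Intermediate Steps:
q(g, W) = 2*g*(W - 9*g) (q(g, W) = (2*g)*(W - 9*g) = 2*g*(W - 9*g))
u(E, J) = 4*J + 19*E (u(E, J) = 19*E + 4*J = 4*J + 19*E)
-17*u(12, -13) + q(7, -19) = -17*(4*(-13) + 19*12) + 2*7*(-19 - 9*7) = -17*(-52 + 228) + 2*7*(-19 - 63) = -17*176 + 2*7*(-82) = -2992 - 1148 = -4140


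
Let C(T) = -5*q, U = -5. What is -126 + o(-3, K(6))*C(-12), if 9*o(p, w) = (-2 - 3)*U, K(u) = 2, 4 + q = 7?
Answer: -503/3 ≈ -167.67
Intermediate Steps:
q = 3 (q = -4 + 7 = 3)
C(T) = -15 (C(T) = -5*3 = -15)
o(p, w) = 25/9 (o(p, w) = ((-2 - 3)*(-5))/9 = (-5*(-5))/9 = (⅑)*25 = 25/9)
-126 + o(-3, K(6))*C(-12) = -126 + (25/9)*(-15) = -126 - 125/3 = -503/3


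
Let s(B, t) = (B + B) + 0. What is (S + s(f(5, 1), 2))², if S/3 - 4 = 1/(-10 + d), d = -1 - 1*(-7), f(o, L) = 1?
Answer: 2809/16 ≈ 175.56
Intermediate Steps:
d = 6 (d = -1 + 7 = 6)
s(B, t) = 2*B (s(B, t) = 2*B + 0 = 2*B)
S = 45/4 (S = 12 + 3/(-10 + 6) = 12 + 3/(-4) = 12 + 3*(-¼) = 12 - ¾ = 45/4 ≈ 11.250)
(S + s(f(5, 1), 2))² = (45/4 + 2*1)² = (45/4 + 2)² = (53/4)² = 2809/16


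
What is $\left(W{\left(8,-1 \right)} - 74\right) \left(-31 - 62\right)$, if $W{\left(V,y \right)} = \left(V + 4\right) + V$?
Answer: $5022$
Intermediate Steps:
$W{\left(V,y \right)} = 4 + 2 V$ ($W{\left(V,y \right)} = \left(4 + V\right) + V = 4 + 2 V$)
$\left(W{\left(8,-1 \right)} - 74\right) \left(-31 - 62\right) = \left(\left(4 + 2 \cdot 8\right) - 74\right) \left(-31 - 62\right) = \left(\left(4 + 16\right) - 74\right) \left(-93\right) = \left(20 - 74\right) \left(-93\right) = \left(-54\right) \left(-93\right) = 5022$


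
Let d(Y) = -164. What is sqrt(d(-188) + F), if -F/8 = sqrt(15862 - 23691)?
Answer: 2*sqrt(-41 - 2*I*sqrt(7829)) ≈ 16.772 - 21.102*I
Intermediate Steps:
F = -8*I*sqrt(7829) (F = -8*sqrt(15862 - 23691) = -8*I*sqrt(7829) ≈ -707.85*I)
sqrt(d(-188) + F) = sqrt(-164 - 8*I*sqrt(7829))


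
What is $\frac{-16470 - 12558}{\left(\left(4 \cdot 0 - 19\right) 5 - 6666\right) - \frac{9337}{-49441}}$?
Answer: $\frac{358793337}{83565316} \approx 4.2936$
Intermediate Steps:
$\frac{-16470 - 12558}{\left(\left(4 \cdot 0 - 19\right) 5 - 6666\right) - \frac{9337}{-49441}} = - \frac{29028}{\left(\left(0 - 19\right) 5 - 6666\right) - - \frac{9337}{49441}} = - \frac{29028}{\left(\left(-19\right) 5 - 6666\right) + \frac{9337}{49441}} = - \frac{29028}{\left(-95 - 6666\right) + \frac{9337}{49441}} = - \frac{29028}{-6761 + \frac{9337}{49441}} = - \frac{29028}{- \frac{334261264}{49441}} = \left(-29028\right) \left(- \frac{49441}{334261264}\right) = \frac{358793337}{83565316}$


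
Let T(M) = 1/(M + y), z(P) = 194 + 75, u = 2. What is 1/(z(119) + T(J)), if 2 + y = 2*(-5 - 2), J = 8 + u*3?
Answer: 2/537 ≈ 0.0037244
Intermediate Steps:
J = 14 (J = 8 + 2*3 = 8 + 6 = 14)
z(P) = 269
y = -16 (y = -2 + 2*(-5 - 2) = -2 + 2*(-7) = -2 - 14 = -16)
T(M) = 1/(-16 + M) (T(M) = 1/(M - 16) = 1/(-16 + M))
1/(z(119) + T(J)) = 1/(269 + 1/(-16 + 14)) = 1/(269 + 1/(-2)) = 1/(269 - ½) = 1/(537/2) = 2/537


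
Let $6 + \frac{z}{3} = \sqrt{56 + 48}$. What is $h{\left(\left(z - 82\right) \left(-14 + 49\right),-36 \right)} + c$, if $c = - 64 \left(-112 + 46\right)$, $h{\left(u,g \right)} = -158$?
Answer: $4066$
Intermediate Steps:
$z = -18 + 6 \sqrt{26}$ ($z = -18 + 3 \sqrt{56 + 48} = -18 + 3 \sqrt{104} = -18 + 3 \cdot 2 \sqrt{26} = -18 + 6 \sqrt{26} \approx 12.594$)
$c = 4224$ ($c = \left(-64\right) \left(-66\right) = 4224$)
$h{\left(\left(z - 82\right) \left(-14 + 49\right),-36 \right)} + c = -158 + 4224 = 4066$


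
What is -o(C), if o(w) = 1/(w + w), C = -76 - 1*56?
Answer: 1/264 ≈ 0.0037879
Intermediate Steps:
C = -132 (C = -76 - 56 = -132)
o(w) = 1/(2*w)
-o(C) = -1/(2*(-132)) = -(-1)/(2*132) = -1*(-1/264) = 1/264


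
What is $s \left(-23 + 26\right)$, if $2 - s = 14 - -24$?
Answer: $-108$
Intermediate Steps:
$s = -36$ ($s = 2 - \left(14 - -24\right) = 2 - \left(14 + 24\right) = 2 - 38 = -36$)
$s \left(-23 + 26\right) = - 36 \left(-23 + 26\right) = \left(-36\right) 3 = -108$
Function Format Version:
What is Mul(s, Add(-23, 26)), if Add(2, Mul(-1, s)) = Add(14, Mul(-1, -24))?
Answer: -108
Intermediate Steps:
s = -36 (s = Add(2, Mul(-1, Add(14, Mul(-1, -24)))) = Add(2, Mul(-1, Add(14, 24))) = Add(2, Mul(-1, 38)) = Add(2, -38) = -36)
Mul(s, Add(-23, 26)) = Mul(-36, Add(-23, 26)) = Mul(-36, 3) = -108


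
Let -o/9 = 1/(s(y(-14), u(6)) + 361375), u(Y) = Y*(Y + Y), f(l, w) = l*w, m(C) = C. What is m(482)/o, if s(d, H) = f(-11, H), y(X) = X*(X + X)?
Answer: -173801006/9 ≈ -1.9311e+7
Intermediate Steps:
y(X) = 2*X² (y(X) = X*(2*X) = 2*X²)
u(Y) = 2*Y² (u(Y) = Y*(2*Y) = 2*Y²)
s(d, H) = -11*H
o = -9/360583 (o = -9/(-22*6² + 361375) = -9/(-22*36 + 361375) = -9/(-11*72 + 361375) = -9/(-792 + 361375) = -9/360583 ≈ -2.4960e-5)
m(482)/o = 482/(-9/360583) = 482*(-360583/9) = -173801006/9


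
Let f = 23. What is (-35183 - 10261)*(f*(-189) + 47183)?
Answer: -1946639184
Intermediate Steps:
(-35183 - 10261)*(f*(-189) + 47183) = (-35183 - 10261)*(23*(-189) + 47183) = -45444*(-4347 + 47183) = -45444*42836 = -1946639184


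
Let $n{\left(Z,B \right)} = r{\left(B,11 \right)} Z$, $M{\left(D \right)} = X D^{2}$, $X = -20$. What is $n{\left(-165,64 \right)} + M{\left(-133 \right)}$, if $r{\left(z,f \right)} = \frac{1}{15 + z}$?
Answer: $- \frac{27948785}{79} \approx -3.5378 \cdot 10^{5}$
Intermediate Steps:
$M{\left(D \right)} = - 20 D^{2}$
$n{\left(Z,B \right)} = \frac{Z}{15 + B}$
$n{\left(-165,64 \right)} + M{\left(-133 \right)} = - \frac{165}{15 + 64} - 20 \left(-133\right)^{2} = - \frac{165}{79} - 353780 = - \frac{27948785}{79}$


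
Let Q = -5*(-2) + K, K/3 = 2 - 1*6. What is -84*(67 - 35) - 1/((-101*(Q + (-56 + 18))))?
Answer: -10859521/4040 ≈ -2688.0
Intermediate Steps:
K = -12 (K = 3*(2 - 1*6) = 3*(2 - 6) = 3*(-4) = -12)
Q = -2 (Q = -5*(-2) - 12 = 10 - 12 = -2)
-84*(67 - 35) - 1/((-101*(Q + (-56 + 18)))) = -84*(67 - 35) - 1/((-101*(-2 + (-56 + 18)))) = -84*32 - 1/((-101*(-2 - 38))) = -2688 - 1/((-101*(-40))) = -2688 - 1/4040 = -10859521/4040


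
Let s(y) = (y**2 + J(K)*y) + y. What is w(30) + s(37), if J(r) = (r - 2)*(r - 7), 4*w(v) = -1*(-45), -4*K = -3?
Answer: 27301/16 ≈ 1706.3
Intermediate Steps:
K = 3/4 (K = -1/4*(-3) = 3/4 ≈ 0.75000)
w(v) = 45/4 (w(v) = (-1*(-45))/4 = (1/4)*45 = 45/4)
J(r) = (-7 + r)*(-2 + r) (J(r) = (-2 + r)*(-7 + r) = (-7 + r)*(-2 + r))
s(y) = y**2 + 141*y/16 (s(y) = (y**2 + (14 + (3/4)**2 - 9*3/4)*y) + y = (y**2 + (14 + 9/16 - 27/4)*y) + y = (y**2 + 125*y/16) + y = y**2 + 141*y/16)
w(30) + s(37) = 45/4 + (1/16)*37*(141 + 16*37) = 45/4 + (1/16)*37*(141 + 592) = 45/4 + (1/16)*37*733 = 45/4 + 27121/16 = 27301/16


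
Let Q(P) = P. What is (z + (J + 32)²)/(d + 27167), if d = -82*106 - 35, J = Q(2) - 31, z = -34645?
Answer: -8659/4610 ≈ -1.8783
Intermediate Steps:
J = -29 (J = 2 - 31 = -29)
d = -8727 (d = -8692 - 35 = -8727)
(z + (J + 32)²)/(d + 27167) = (-34645 + (-29 + 32)²)/(-8727 + 27167) = (-34645 + 3²)/18440 = (-34645 + 9)*(1/18440) = -34636*1/18440 = -8659/4610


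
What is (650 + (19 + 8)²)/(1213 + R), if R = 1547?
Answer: 1379/2760 ≈ 0.49964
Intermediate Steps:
(650 + (19 + 8)²)/(1213 + R) = (650 + (19 + 8)²)/(1213 + 1547) = (650 + 27²)/2760 = (650 + 729)*(1/2760) = 1379*(1/2760) = 1379/2760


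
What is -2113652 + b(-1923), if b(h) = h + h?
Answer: -2117498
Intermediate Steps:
b(h) = 2*h
-2113652 + b(-1923) = -2113652 + 2*(-1923) = -2113652 - 3846 = -2117498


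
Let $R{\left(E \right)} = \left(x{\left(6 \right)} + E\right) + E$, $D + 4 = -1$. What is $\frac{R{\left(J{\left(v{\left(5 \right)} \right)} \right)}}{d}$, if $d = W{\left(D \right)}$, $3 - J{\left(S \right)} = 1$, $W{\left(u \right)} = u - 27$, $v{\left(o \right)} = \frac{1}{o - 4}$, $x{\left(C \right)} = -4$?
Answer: $0$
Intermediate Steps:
$D = -5$ ($D = -4 - 1 = -5$)
$v{\left(o \right)} = \frac{1}{-4 + o}$
$W{\left(u \right)} = -27 + u$
$J{\left(S \right)} = 2$ ($J{\left(S \right)} = 3 - 1 = 2$)
$R{\left(E \right)} = -4 + 2 E$ ($R{\left(E \right)} = \left(-4 + E\right) + E = -4 + 2 E$)
$d = -32$ ($d = -27 - 5 = -32$)
$\frac{R{\left(J{\left(v{\left(5 \right)} \right)} \right)}}{d} = \frac{-4 + 2 \cdot 2}{-32} = \left(-4 + 4\right) \left(- \frac{1}{32}\right) = 0 \left(- \frac{1}{32}\right) = 0$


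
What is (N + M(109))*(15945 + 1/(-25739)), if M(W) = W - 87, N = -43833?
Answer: -17980400397094/25739 ≈ -6.9857e+8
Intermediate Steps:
M(W) = -87 + W
(N + M(109))*(15945 + 1/(-25739)) = (-43833 + (-87 + 109))*(15945 + 1/(-25739)) = (-43833 + 22)*(15945 - 1/25739) = -43811*410408354/25739 = -17980400397094/25739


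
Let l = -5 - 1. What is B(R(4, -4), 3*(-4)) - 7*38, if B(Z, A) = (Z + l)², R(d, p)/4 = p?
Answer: 218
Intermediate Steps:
l = -6
R(d, p) = 4*p
B(Z, A) = (-6 + Z)² (B(Z, A) = (Z - 6)² = (-6 + Z)²)
B(R(4, -4), 3*(-4)) - 7*38 = (-6 + 4*(-4))² - 7*38 = (-6 - 16)² - 266 = (-22)² - 266 = 484 - 266 = 218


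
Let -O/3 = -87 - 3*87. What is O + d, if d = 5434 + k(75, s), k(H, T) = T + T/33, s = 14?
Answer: 214250/33 ≈ 6492.4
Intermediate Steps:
k(H, T) = 34*T/33 (k(H, T) = T + T*(1/33) = T + T/33 = 34*T/33)
O = 1044 (O = -3*(-87 - 3*87) = -3*(-87 - 261) = -3*(-348) = 1044)
d = 179798/33 (d = 5434 + (34/33)*14 = 5434 + 476/33 = 179798/33 ≈ 5448.4)
O + d = 1044 + 179798/33 = 214250/33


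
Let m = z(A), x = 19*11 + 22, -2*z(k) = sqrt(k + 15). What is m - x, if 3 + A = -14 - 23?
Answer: -231 - 5*I/2 ≈ -231.0 - 2.5*I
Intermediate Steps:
A = -40 (A = -3 + (-14 - 23) = -3 - 37 = -40)
z(k) = -sqrt(15 + k)/2 (z(k) = -sqrt(k + 15)/2 = -sqrt(15 + k)/2)
x = 231 (x = 209 + 22 = 231)
m = -5*I/2 (m = -sqrt(15 - 40)/2 = -5*I/2 ≈ -2.5*I)
m - x = -5*I/2 - 1*231 = -5*I/2 - 231 = -231 - 5*I/2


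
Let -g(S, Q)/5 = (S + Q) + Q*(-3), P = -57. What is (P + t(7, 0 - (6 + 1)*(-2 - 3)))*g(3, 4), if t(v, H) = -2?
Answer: -1475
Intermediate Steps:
g(S, Q) = -5*S + 10*Q (g(S, Q) = -5*((S + Q) + Q*(-3)) = -5*((Q + S) - 3*Q) = -5*(S - 2*Q) = -5*S + 10*Q)
(P + t(7, 0 - (6 + 1)*(-2 - 3)))*g(3, 4) = (-57 - 2)*(-5*3 + 10*4) = -59*(-15 + 40) = -59*25 = -1475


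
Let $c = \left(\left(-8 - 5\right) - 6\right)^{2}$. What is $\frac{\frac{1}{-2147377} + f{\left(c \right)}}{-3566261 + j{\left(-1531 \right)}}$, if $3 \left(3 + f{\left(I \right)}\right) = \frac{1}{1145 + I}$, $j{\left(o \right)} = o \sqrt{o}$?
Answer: $\frac{103790338215138739}{123425045664756989369832} - \frac{44557313053469 i \sqrt{1531}}{123425045664756989369832} \approx 8.4092 \cdot 10^{-7} - 1.4125 \cdot 10^{-8} i$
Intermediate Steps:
$j{\left(o \right)} = o^{\frac{3}{2}}$
$c = 361$ ($c = \left(\left(-8 - 5\right) - 6\right)^{2} = \left(-13 - 6\right)^{2} = \left(-19\right)^{2} = 361$)
$f{\left(I \right)} = -3 + \frac{1}{3 \left(1145 + I\right)}$
$\frac{\frac{1}{-2147377} + f{\left(c \right)}}{-3566261 + j{\left(-1531 \right)}} = \frac{\frac{1}{-2147377} + \frac{-10304 - 3249}{3 \left(1145 + 361\right)}}{-3566261 + \left(-1531\right)^{\frac{3}{2}}} = \frac{- \frac{1}{2147377} + \frac{-10304 - 3249}{3 \cdot 1506}}{-3566261 - 1531 i \sqrt{1531}} = \frac{- \frac{1}{2147377} + \frac{1}{3} \cdot \frac{1}{1506} \left(-13553\right)}{-3566261 - 1531 i \sqrt{1531}} = \frac{- \frac{1}{2147377} - \frac{13553}{4518}}{-3566261 - 1531 i \sqrt{1531}} = - \frac{29103404999}{9701849286 \left(-3566261 - 1531 i \sqrt{1531}\right)}$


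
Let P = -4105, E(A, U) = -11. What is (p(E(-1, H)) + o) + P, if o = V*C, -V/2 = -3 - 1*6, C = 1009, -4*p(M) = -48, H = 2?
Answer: 14069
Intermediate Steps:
p(M) = 12 (p(M) = -1/4*(-48) = 12)
V = 18 (V = -2*(-3 - 1*6) = -2*(-3 - 6) = -2*(-9) = 18)
o = 18162 (o = 18*1009 = 18162)
(p(E(-1, H)) + o) + P = (12 + 18162) - 4105 = 18174 - 4105 = 14069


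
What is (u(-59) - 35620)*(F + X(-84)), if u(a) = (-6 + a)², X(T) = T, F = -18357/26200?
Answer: 13934086803/5240 ≈ 2.6592e+6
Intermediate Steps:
F = -18357/26200 (F = -18357*1/26200 = -18357/26200 ≈ -0.70065)
(u(-59) - 35620)*(F + X(-84)) = ((-6 - 59)² - 35620)*(-18357/26200 - 84) = ((-65)² - 35620)*(-2219157/26200) = (4225 - 35620)*(-2219157/26200) = -31395*(-2219157/26200) = 13934086803/5240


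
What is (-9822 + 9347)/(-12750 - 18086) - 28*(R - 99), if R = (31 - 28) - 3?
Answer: 85477867/30836 ≈ 2772.0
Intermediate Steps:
R = 0 (R = 3 - 3 = 0)
(-9822 + 9347)/(-12750 - 18086) - 28*(R - 99) = (-9822 + 9347)/(-12750 - 18086) - 28*(0 - 99) = -475/(-30836) - 28*(-99) = -475*(-1/30836) + 2772 = 475/30836 + 2772 = 85477867/30836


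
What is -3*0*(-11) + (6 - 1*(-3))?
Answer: 9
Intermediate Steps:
-3*0*(-11) + (6 - 1*(-3)) = 0*(-11) + (6 + 3) = 0 + 9 = 9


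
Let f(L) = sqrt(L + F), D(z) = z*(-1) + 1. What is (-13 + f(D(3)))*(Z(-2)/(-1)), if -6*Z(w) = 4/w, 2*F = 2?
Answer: 13/3 - I/3 ≈ 4.3333 - 0.33333*I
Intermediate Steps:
F = 1 (F = (1/2)*2 = 1)
D(z) = 1 - z (D(z) = -z + 1 = 1 - z)
Z(w) = -2/(3*w)
f(L) = sqrt(1 + L) (f(L) = sqrt(L + 1) = sqrt(1 + L))
(-13 + f(D(3)))*(Z(-2)/(-1)) = (-13 + sqrt(1 + (1 - 1*3)))*(-2/3/(-2)/(-1)) = (-13 + sqrt(1 + (1 - 3)))*(-2/3*(-1/2)*(-1)) = (-13 + sqrt(1 - 2))*((1/3)*(-1)) = (-13 + sqrt(-1))*(-1/3) = (-13 + I)*(-1/3) = 13/3 - I/3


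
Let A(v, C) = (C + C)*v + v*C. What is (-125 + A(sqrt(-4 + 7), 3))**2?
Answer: 15868 - 2250*sqrt(3) ≈ 11971.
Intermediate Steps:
A(v, C) = 3*C*v (A(v, C) = (2*C)*v + C*v = 2*C*v + C*v = 3*C*v)
(-125 + A(sqrt(-4 + 7), 3))**2 = (-125 + 3*3*sqrt(-4 + 7))**2 = (-125 + 3*3*sqrt(3))**2 = (-125 + 9*sqrt(3))**2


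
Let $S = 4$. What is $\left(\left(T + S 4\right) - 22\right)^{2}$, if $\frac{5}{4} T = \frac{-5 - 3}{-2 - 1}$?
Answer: $\frac{3364}{225} \approx 14.951$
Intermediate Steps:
$T = \frac{32}{15}$ ($T = \frac{4 \frac{-5 - 3}{-2 - 1}}{5} = \frac{4 \left(- \frac{8}{-3}\right)}{5} = \frac{4 \left(\left(-8\right) \left(- \frac{1}{3}\right)\right)}{5} = \frac{4}{5} \cdot \frac{8}{3} = \frac{32}{15} \approx 2.1333$)
$\left(\left(T + S 4\right) - 22\right)^{2} = \left(\left(\frac{32}{15} + 4 \cdot 4\right) - 22\right)^{2} = \left(\left(\frac{32}{15} + 16\right) - 22\right)^{2} = \left(\frac{272}{15} - 22\right)^{2} = \left(- \frac{58}{15}\right)^{2} = \frac{3364}{225}$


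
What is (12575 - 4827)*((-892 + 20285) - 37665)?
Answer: -141571456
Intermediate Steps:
(12575 - 4827)*((-892 + 20285) - 37665) = 7748*(19393 - 37665) = 7748*(-18272) = -141571456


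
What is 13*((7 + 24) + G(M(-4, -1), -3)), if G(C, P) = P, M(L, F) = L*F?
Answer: 364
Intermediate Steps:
M(L, F) = F*L
13*((7 + 24) + G(M(-4, -1), -3)) = 13*((7 + 24) - 3) = 13*(31 - 3) = 13*28 = 364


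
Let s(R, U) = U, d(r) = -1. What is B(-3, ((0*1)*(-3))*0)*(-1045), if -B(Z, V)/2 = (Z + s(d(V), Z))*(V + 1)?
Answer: -12540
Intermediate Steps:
B(Z, V) = -4*Z*(1 + V) (B(Z, V) = -2*(Z + Z)*(V + 1) = -2*2*Z*(1 + V) = -4*Z*(1 + V))
B(-3, ((0*1)*(-3))*0)*(-1045) = (4*(-3)*(-1 - (0*1)*(-3)*0))*(-1045) = (4*(-3)*(-1 - 0*(-3)*0))*(-1045) = (4*(-3)*(-1 - 0*0))*(-1045) = (4*(-3)*(-1 - 1*0))*(-1045) = (4*(-3)*(-1 + 0))*(-1045) = (4*(-3)*(-1))*(-1045) = 12*(-1045) = -12540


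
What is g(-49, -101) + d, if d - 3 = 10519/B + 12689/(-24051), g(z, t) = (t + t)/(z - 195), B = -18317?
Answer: 146512332385/53746144374 ≈ 2.7260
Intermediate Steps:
g(z, t) = 2*t/(-195 + z) (g(z, t) = (2*t)/(-195 + z) = 2*t/(-195 + z))
d = 836209619/440542167 (d = 3 + (10519/(-18317) + 12689/(-24051)) = 3 + (10519*(-1/18317) + 12689*(-1/24051)) = 3 + (-10519/18317 - 12689/24051) = 3 - 485416882/440542167 = 836209619/440542167 ≈ 1.8981)
g(-49, -101) + d = 2*(-101)/(-195 - 49) + 836209619/440542167 = 2*(-101)/(-244) + 836209619/440542167 = 2*(-101)*(-1/244) + 836209619/440542167 = 101/122 + 836209619/440542167 = 146512332385/53746144374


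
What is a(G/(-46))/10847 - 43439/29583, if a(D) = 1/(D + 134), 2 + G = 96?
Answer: -1430039217746/973891441035 ≈ -1.4684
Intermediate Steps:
G = 94 (G = -2 + 96 = 94)
a(D) = 1/(134 + D)
a(G/(-46))/10847 - 43439/29583 = 1/((134 + 94/(-46))*10847) - 43439/29583 = (1/10847)/(134 + 94*(-1/46)) - 43439*1/29583 = (1/10847)/(134 - 47/23) - 43439/29583 = (1/10847)/(3035/23) - 43439/29583 = (23/3035)*(1/10847) - 43439/29583 = 23/32920645 - 43439/29583 = -1430039217746/973891441035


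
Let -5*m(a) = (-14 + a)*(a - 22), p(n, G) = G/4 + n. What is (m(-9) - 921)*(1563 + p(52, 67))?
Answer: -17355293/10 ≈ -1.7355e+6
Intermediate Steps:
p(n, G) = n + G/4 (p(n, G) = G/4 + n = n + G/4)
m(a) = -(-22 + a)*(-14 + a)/5 (m(a) = -(-14 + a)*(a - 22)/5 = -(-14 + a)*(-22 + a)/5 = -(-22 + a)*(-14 + a)/5)
(m(-9) - 921)*(1563 + p(52, 67)) = ((-308/5 - ⅕*(-9)² + (36/5)*(-9)) - 921)*(1563 + (52 + (¼)*67)) = ((-308/5 - ⅕*81 - 324/5) - 921)*(1563 + (52 + 67/4)) = ((-308/5 - 81/5 - 324/5) - 921)*(1563 + 275/4) = (-713/5 - 921)*(6527/4) = -5318/5*6527/4 = -17355293/10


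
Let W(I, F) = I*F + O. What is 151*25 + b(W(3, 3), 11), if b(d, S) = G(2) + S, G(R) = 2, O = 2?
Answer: 3788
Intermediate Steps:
W(I, F) = 2 + F*I (W(I, F) = I*F + 2 = F*I + 2 = 2 + F*I)
b(d, S) = 2 + S
151*25 + b(W(3, 3), 11) = 151*25 + (2 + 11) = 3775 + 13 = 3788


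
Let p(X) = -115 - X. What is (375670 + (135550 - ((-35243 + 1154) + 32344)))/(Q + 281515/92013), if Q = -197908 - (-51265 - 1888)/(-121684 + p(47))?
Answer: -5751064007414070/2218799506622483 ≈ -2.5920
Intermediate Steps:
Q = -24114351321/121846 (Q = -197908 - (-51265 - 1888)/(-121684 + (-115 - 1*47)) = -197908 - (-53153)/(-121684 + (-115 - 47)) = -197908 - (-53153)/(-121684 - 162) = -197908 - (-53153)/(-121846) = -197908 - (-53153)*(-1)/121846 = -197908 - 1*53153/121846 = -197908 - 53153/121846 = -24114351321/121846 ≈ -1.9791e+5)
(375670 + (135550 - ((-35243 + 1154) + 32344)))/(Q + 281515/92013) = (375670 + (135550 - ((-35243 + 1154) + 32344)))/(-24114351321/121846 + 281515/92013) = (375670 + (135550 - (-34089 + 32344)))/(-24114351321/121846 + 281515*(1/92013)) = (375670 + (135550 - 1*(-1745)))/(-24114351321/121846 + 281515/92013) = (375670 + (135550 + 1745))/(-2218799506622483/11211415998) = (375670 + 137295)*(-11211415998/2218799506622483) = 512965*(-11211415998/2218799506622483) = -5751064007414070/2218799506622483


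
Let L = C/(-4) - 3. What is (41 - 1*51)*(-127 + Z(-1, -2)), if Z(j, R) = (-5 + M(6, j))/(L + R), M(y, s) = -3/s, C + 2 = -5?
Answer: 16430/13 ≈ 1263.8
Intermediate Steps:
C = -7 (C = -2 - 5 = -7)
L = -5/4 (L = -7/(-4) - 3 = -7*(-¼) - 3 = 7/4 - 3 = -5/4 ≈ -1.2500)
Z(j, R) = (-5 - 3/j)/(-5/4 + R)
(41 - 1*51)*(-127 + Z(-1, -2)) = (41 - 1*51)*(-127 + 4*(-3 - 5*(-1))/(-1*(-5 + 4*(-2)))) = (41 - 51)*(-127 + 4*(-1)*(-3 + 5)/(-5 - 8)) = -10*(-127 + 4*(-1)*2/(-13)) = -10*(-127 + 4*(-1)*(-1/13)*2) = -10*(-127 + 8/13) = -10*(-1643/13) = 16430/13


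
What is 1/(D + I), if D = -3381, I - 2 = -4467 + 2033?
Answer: -1/5813 ≈ -0.00017203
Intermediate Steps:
I = -2432 (I = 2 + (-4467 + 2033) = 2 - 2434 = -2432)
1/(D + I) = 1/(-3381 - 2432) = 1/(-5813) = -1/5813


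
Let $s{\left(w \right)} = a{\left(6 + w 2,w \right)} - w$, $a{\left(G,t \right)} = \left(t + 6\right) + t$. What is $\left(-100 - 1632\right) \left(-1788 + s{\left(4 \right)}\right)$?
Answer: $3079496$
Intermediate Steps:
$a{\left(G,t \right)} = 6 + 2 t$ ($a{\left(G,t \right)} = \left(6 + t\right) + t = 6 + 2 t$)
$s{\left(w \right)} = 6 + w$ ($s{\left(w \right)} = \left(6 + 2 w\right) - w = 6 + w$)
$\left(-100 - 1632\right) \left(-1788 + s{\left(4 \right)}\right) = \left(-100 - 1632\right) \left(-1788 + \left(6 + 4\right)\right) = - 1732 \left(-1788 + 10\right) = \left(-1732\right) \left(-1778\right) = 3079496$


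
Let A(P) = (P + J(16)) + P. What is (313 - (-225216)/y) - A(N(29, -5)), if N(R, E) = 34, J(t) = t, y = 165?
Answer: 87667/55 ≈ 1593.9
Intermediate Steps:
A(P) = 16 + 2*P (A(P) = (P + 16) + P = (16 + P) + P = 16 + 2*P)
(313 - (-225216)/y) - A(N(29, -5)) = (313 - (-225216)/165) - (16 + 2*34) = (313 - (-225216)/165) - (16 + 68) = (313 - 576*(-391/165)) - 1*84 = (313 + 75072/55) - 84 = 92287/55 - 84 = 87667/55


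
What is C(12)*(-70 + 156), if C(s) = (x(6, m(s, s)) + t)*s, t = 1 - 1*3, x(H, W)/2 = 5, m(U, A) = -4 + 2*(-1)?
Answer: 8256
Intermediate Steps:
m(U, A) = -6 (m(U, A) = -4 - 2 = -6)
x(H, W) = 10 (x(H, W) = 2*5 = 10)
t = -2 (t = 1 - 3 = -2)
C(s) = 8*s (C(s) = (10 - 2)*s = 8*s)
C(12)*(-70 + 156) = (8*12)*(-70 + 156) = 96*86 = 8256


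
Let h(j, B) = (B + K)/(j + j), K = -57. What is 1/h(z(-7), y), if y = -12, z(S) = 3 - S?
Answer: -20/69 ≈ -0.28986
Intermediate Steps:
h(j, B) = (-57 + B)/(2*j) (h(j, B) = (B - 57)/(j + j) = (-57 + B)/((2*j)) = (-57 + B)*(1/(2*j)) = (-57 + B)/(2*j))
1/h(z(-7), y) = 1/((-57 - 12)/(2*(3 - 1*(-7)))) = 1/((½)*(-69)/(3 + 7)) = 1/((½)*(-69)/10) = 1/((½)*(⅒)*(-69)) = 1/(-69/20) = -20/69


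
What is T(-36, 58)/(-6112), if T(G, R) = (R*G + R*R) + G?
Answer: -155/764 ≈ -0.20288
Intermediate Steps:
T(G, R) = G + R**2 + G*R (T(G, R) = (G*R + R**2) + G = (R**2 + G*R) + G = G + R**2 + G*R)
T(-36, 58)/(-6112) = (-36 + 58**2 - 36*58)/(-6112) = (-36 + 3364 - 2088)*(-1/6112) = 1240*(-1/6112) = -155/764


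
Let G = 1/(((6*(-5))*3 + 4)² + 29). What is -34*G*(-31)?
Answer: 1054/7425 ≈ 0.14195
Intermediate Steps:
G = 1/7425 (G = 1/((-30*3 + 4)² + 29) = 1/((-90 + 4)² + 29) = 1/((-86)² + 29) = 1/(7396 + 29) = 1/7425 ≈ 0.00013468)
-34*G*(-31) = -34*1/7425*(-31) = -34/7425*(-31) = 1054/7425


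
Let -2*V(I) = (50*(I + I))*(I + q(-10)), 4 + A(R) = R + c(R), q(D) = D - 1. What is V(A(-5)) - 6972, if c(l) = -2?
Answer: -19072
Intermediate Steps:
q(D) = -1 + D
A(R) = -6 + R (A(R) = -4 + (R - 2) = -4 + (-2 + R) = -6 + R)
V(I) = -50*I*(-11 + I) (V(I) = -50*(I + I)*(I + (-1 - 10))/2 = -50*(2*I)*(I - 11)/2 = -100*I*(-11 + I)/2 = -50*I*(-11 + I))
V(A(-5)) - 6972 = 50*(-6 - 5)*(11 - (-6 - 5)) - 6972 = 50*(-11)*(11 - 1*(-11)) - 6972 = 50*(-11)*(11 + 11) - 6972 = 50*(-11)*22 - 6972 = -12100 - 6972 = -19072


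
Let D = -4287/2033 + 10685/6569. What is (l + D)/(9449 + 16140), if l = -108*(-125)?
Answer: 180283050802/341735388653 ≈ 0.52755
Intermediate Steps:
D = -6438698/13354777 (D = -4287*1/2033 + 10685*(1/6569) = -4287/2033 + 10685/6569 = -6438698/13354777 ≈ -0.48213)
l = 13500
(l + D)/(9449 + 16140) = (13500 - 6438698/13354777)/(9449 + 16140) = (180283050802/13354777)/25589 = (180283050802/13354777)*(1/25589) = 180283050802/341735388653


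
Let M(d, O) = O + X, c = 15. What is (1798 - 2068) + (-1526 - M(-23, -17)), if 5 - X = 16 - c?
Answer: -1783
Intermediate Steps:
X = 4 (X = 5 - (16 - 1*15) = 5 - (16 - 15) = 5 - 1*1 = 5 - 1 = 4)
M(d, O) = 4 + O (M(d, O) = O + 4 = 4 + O)
(1798 - 2068) + (-1526 - M(-23, -17)) = (1798 - 2068) + (-1526 - (4 - 17)) = -270 + (-1526 - 1*(-13)) = -270 + (-1526 + 13) = -270 - 1513 = -1783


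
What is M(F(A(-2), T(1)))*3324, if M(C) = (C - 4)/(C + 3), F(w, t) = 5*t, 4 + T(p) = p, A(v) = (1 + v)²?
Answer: 5263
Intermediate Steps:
T(p) = -4 + p
M(C) = (-4 + C)/(3 + C)
M(F(A(-2), T(1)))*3324 = ((-4 + 5*(-4 + 1))/(3 + 5*(-4 + 1)))*3324 = ((-4 + 5*(-3))/(3 + 5*(-3)))*3324 = ((-4 - 15)/(3 - 15))*3324 = (-19/(-12))*3324 = -1/12*(-19)*3324 = (19/12)*3324 = 5263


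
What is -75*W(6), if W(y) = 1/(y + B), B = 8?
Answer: -75/14 ≈ -5.3571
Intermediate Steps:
W(y) = 1/(8 + y) (W(y) = 1/(y + 8) = 1/(8 + y))
-75*W(6) = -75/(8 + 6) = -75/14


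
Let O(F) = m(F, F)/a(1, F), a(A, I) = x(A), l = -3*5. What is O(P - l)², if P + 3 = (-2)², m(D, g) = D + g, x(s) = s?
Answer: 1024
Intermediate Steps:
l = -15
P = 1 (P = -3 + (-2)² = -3 + 4 = 1)
a(A, I) = A
O(F) = 2*F (O(F) = (F + F)/1 = (2*F)*1 = 2*F)
O(P - l)² = (2*(1 - 1*(-15)))² = (2*(1 + 15))² = (2*16)² = 32² = 1024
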